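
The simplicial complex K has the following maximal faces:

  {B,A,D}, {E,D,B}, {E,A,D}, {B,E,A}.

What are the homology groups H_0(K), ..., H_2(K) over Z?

Fix the vertex order A < B < D < E and write every simplex with vertices in increasing order. Then dim K = 2 and the simplices of K are:

  0-simplices (4): A, B, D, E
  1-simplices (6): AB, AD, AE, BD, BE, DE
  2-simplices (4): ABD, ABE, ADE, BDE

so the chain groups are C_0 ≅ Z^4, C_1 ≅ Z^6, C_2 ≅ Z^4.

The boundary map ∂_1: C_1 → C_0 is given by ∂[p,q] = [q] − [p].
The resulting 4×6 matrix has rank 3, and its Smith normal form has invariant factors (1,1,1).

Boundary ∂_2: C_2 → C_1 sends each 2-simplex [p,q,r] to [q,r] − [p,r] + [p,q]. For instance
  ∂ABD = BD − AD + AB,
  ∂BDE = DE − BE + BD.
This gives a 6×4 integer matrix of rank 3; reducing to Smith normal form yields diagonal entries (1,1,1).

From H_k ≅ ker(∂_k) / im(∂_{k+1}) we obtain:

  H_0: rank C_0 − rank ∂_1 = 4 − 3 = 1, and the invariant factors of ∂_1 are all 1, so H_0 = Z.
  H_1: rank ker ∂_1 − rank ∂_2 = (6 − 3) − 3 = 0, and the invariant factors of ∂_2 are all 1, so H_1 = 0.
  H_2: rank ker ∂_2 − rank ∂_3 = (4 − 3) − 0 = 1, and there is no ∂_3, so H_2 = Z.

As a check, the Euler characteristic is 4 − 6 + 4 = 2, which agrees with 1 − 0 + 1 = 2.
(K is a triangulation of the 2-sphere S^2.)

H_0 ≅ Z,  H_1 = 0,  H_2 ≅ Z.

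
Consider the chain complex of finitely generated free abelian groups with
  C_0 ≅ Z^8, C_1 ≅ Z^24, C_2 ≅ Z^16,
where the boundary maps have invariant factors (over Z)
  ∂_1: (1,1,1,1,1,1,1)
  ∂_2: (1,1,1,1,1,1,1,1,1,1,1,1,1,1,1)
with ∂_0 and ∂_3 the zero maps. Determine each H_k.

H_0: b_0 = 8 − 0 − 7 = 1; torsion from ∂_1 factors > 1: none. So H_0 ≅ Z.
H_1: b_1 = 24 − 7 − 15 = 2; torsion from ∂_2 factors > 1: none. So H_1 ≅ Z^2.
H_2: b_2 = 16 − 15 − 0 = 1; torsion from ∂_3 factors > 1: none. So H_2 ≅ Z.

H_0 ≅ Z,  H_1 ≅ Z^2,  H_2 ≅ Z.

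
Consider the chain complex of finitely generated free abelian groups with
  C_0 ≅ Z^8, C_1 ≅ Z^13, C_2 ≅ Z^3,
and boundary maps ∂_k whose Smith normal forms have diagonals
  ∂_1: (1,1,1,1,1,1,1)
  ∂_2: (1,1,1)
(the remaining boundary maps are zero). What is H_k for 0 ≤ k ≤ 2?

H_0: b_0 = 8 − 0 − 7 = 1; torsion from ∂_1 factors > 1: none. So H_0 = Z.
H_1: b_1 = 13 − 7 − 3 = 3; torsion from ∂_2 factors > 1: none. So H_1 = Z^3.
H_2: b_2 = 3 − 3 − 0 = 0; torsion from ∂_3 factors > 1: none. So H_2 = 0.

H_0 = Z,  H_1 = Z^3,  H_2 = 0.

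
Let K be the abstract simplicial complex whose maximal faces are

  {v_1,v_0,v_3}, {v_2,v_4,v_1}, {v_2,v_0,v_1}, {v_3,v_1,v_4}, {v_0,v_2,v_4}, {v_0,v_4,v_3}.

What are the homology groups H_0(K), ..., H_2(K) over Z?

H_0 ≅ Z,  H_1 = 0,  H_2 ≅ Z.

Fix the vertex order v_0 < v_1 < v_2 < v_3 < v_4 and write every simplex with vertices in increasing order. Then dim K = 2 and the simplices of K are:

  0-simplices (5): [v_0], [v_1], [v_2], [v_3], [v_4]
  1-simplices (9): [v_0,v_1], [v_0,v_2], [v_0,v_3], [v_0,v_4], [v_1,v_2], [v_1,v_3], [v_1,v_4], [v_2,v_4], [v_3,v_4]
  2-simplices (6): [v_0,v_1,v_2], [v_0,v_1,v_3], [v_0,v_2,v_4], [v_0,v_3,v_4], [v_1,v_2,v_4], [v_1,v_3,v_4]

so the chain groups are C_0 ≅ Z^5, C_1 ≅ Z^9, C_2 ≅ Z^6.

Boundary ∂_1: C_1 → C_0 sends each edge [p,q] (with p < q) to q − p.
This gives a 5×9 integer matrix of rank 4; reducing to Smith normal form yields diagonal entries (1,1,1,1).

The boundary map ∂_2: C_2 → C_1 acts by ∂[p,q,r] = [q,r] − [p,r] + [p,q]. For instance
  ∂[v_0,v_1,v_3] = [v_1,v_3] − [v_0,v_3] + [v_0,v_1],
  ∂[v_0,v_3,v_4] = [v_3,v_4] − [v_0,v_4] + [v_0,v_3].
This gives a 9×6 integer matrix of rank 5; reducing to Smith normal form yields diagonal entries (1,1,1,1,1).

Reading off H_k = ker ∂_k / im ∂_{k+1}:

  H_0: rank C_0 − rank ∂_1 = 5 − 4 = 1, and the invariant factors of ∂_1 are all 1, so H_0 ≅ Z.
  H_1: rank ker ∂_1 − rank ∂_2 = (9 − 4) − 5 = 0, and the invariant factors of ∂_2 are all 1, so H_1 ≅ 0.
  H_2: rank ker ∂_2 − rank ∂_3 = (6 − 5) − 0 = 1, and there is no ∂_3, so H_2 ≅ Z.

(K is a triangulation of the 2-sphere S^2.)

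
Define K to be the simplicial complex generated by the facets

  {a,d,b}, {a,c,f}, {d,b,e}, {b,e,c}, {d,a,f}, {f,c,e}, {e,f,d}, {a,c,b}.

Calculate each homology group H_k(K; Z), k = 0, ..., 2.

Fix the vertex order a < b < c < d < e < f and write every simplex with vertices in increasing order. Then dim K = 2 and the simplices of K are:

  0-simplices (6): a, b, c, d, e, f
  1-simplices (12): ab, ac, ad, af, bc, bd, be, ce, cf, de, df, ef
  2-simplices (8): abc, abd, acf, adf, bce, bde, cef, def

so the chain groups are C_0 ≅ Z^6, C_1 ≅ Z^12, C_2 ≅ Z^8.

The boundary map ∂_1: C_1 → C_0 is given by ∂[p,q] = [q] − [p]. For instance
  ∂ac = c − a.
As a 6×12 matrix over Z this has rank 5, with invariant factors (1,1,1,1,1).

The boundary map ∂_2: C_2 → C_1 sends each 2-simplex [p,q,r] to [q,r] − [p,r] + [p,q]. For instance
  ∂def = ef − df + de,
  ∂bce = ce − be + bc.
The 12×8 boundary matrix has rank 7 and Smith normal form diag(1,1,1,1,1,1,1).

Reading off H_k = ker ∂_k / im ∂_{k+1}:

  H_0: rank C_0 − rank ∂_1 = 6 − 5 = 1, and the invariant factors of ∂_1 are all 1, so H_0 ≅ Z.
  H_1: rank ker ∂_1 − rank ∂_2 = (12 − 5) − 7 = 0, and the invariant factors of ∂_2 are all 1, so H_1 ≅ 0.
  H_2: rank ker ∂_2 − rank ∂_3 = (8 − 7) − 0 = 1, and there is no ∂_3, so H_2 ≅ Z.

As a check, the Euler characteristic is 6 − 12 + 8 = 2, which agrees with 1 − 0 + 1 = 2.

H_0 = Z,  H_1 = 0,  H_2 = Z.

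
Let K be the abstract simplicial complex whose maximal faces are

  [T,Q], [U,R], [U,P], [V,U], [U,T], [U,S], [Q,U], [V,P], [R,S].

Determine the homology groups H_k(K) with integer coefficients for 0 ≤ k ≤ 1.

H_0 ≅ Z,  H_1 ≅ Z^3.

Fix the vertex order P < Q < R < S < T < U < V and write every simplex with vertices in increasing order. Then dim K = 1 and the simplices of K are:

  0-simplices (7): P, Q, R, S, T, U, V
  1-simplices (9): PU, PV, QT, QU, RS, RU, SU, TU, UV

giving chain groups C_0 ≅ Z^7, C_1 ≅ Z^9.

The boundary map ∂_1: C_1 → C_0 sends each edge [p,q] (with p < q) to q − p. For instance
  ∂TU = U − T.
As a 7×9 matrix over Z this has rank 6, with invariant factors (1,1,1,1,1,1).

Now H_k = ker ∂_k / im ∂_{k+1}, so:

  H_0: rank C_0 − rank ∂_1 = 7 − 6 = 1, and the invariant factors of ∂_1 are all 1, so H_0 = Z.
  H_1: rank ker ∂_1 − rank ∂_2 = (9 − 6) − 0 = 3, and there is no ∂_2, so H_1 = Z^3.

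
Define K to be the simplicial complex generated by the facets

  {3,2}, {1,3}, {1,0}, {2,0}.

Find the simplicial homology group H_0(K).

H_0 ≅ Z.

Take the total order 0 < 1 < 2 < 3 on the vertex set. Then K (dimension 1) consists of the simplices:

  0-simplices (4): [0], [1], [2], [3]
  1-simplices (4): [0,1], [0,2], [1,3], [2,3]

giving chain groups C_0 ≅ Z^4, C_1 ≅ Z^4.

∂_1: C_1 → C_0 is given by ∂[p,q] = [q] − [p]. For instance
  ∂[2,3] = [3] − [2].
This gives a 4×4 integer matrix of rank 3; reducing to Smith normal form yields diagonal entries (1,1,1).

Now H_k = ker ∂_k / im ∂_{k+1}, so:

  H_0: rank C_0 − rank ∂_1 = 4 − 3 = 1, and the invariant factors of ∂_1 are all 1, so H_0 ≅ Z.

(K is a triangulation of the circle S^1.)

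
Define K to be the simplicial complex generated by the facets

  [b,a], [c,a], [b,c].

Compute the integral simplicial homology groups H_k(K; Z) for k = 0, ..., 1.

We work with the vertex ordering a < b < c. The simplices of K, each written with vertices in increasing order, are:

  0-simplices (3): a, b, c
  1-simplices (3): ab, ac, bc

Hence C_0 ≅ Z^3, C_1 ≅ Z^3.

∂_1: C_1 → C_0 maps an edge to its endpoints' difference, ∂[p,q] = q − p.
This gives a 3×3 integer matrix of rank 2; reducing to Smith normal form yields diagonal entries (1,1).

Reading off H_k = ker ∂_k / im ∂_{k+1}:

  H_0: rank C_0 − rank ∂_1 = 3 − 2 = 1, and the invariant factors of ∂_1 are all 1, so H_0 ≅ Z.
  H_1: rank ker ∂_1 − rank ∂_2 = (3 − 2) − 0 = 1, and there is no ∂_2, so H_1 ≅ Z.

As a check, the Euler characteristic is 3 − 3 = 0, which agrees with 1 − 1 = 0.

H_0 = Z,  H_1 = Z.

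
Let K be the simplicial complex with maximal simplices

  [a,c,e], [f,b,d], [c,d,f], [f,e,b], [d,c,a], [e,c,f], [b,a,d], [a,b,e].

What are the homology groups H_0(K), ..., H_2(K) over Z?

Order the vertices as a < b < c < d < e < f. Listing each simplex with vertices in this order, K has dimension 2 with simplices:

  0-simplices (6): a, b, c, d, e, f
  1-simplices (12): ab, ac, ad, ae, bd, be, bf, cd, ce, cf, df, ef
  2-simplices (8): abd, abe, acd, ace, bdf, bef, cdf, cef

Hence C_0 ≅ Z^6, C_1 ≅ Z^12, C_2 ≅ Z^8.

Boundary ∂_1: C_1 → C_0 maps an edge to its endpoints' difference, ∂[p,q] = q − p. For instance
  ∂cf = f − c.
The 6×12 boundary matrix has rank 5 and Smith normal form diag(1,1,1,1,1).

∂_2: C_2 → C_1 maps a triangle to the signed sum of its edges. For instance
  ∂acd = cd − ad + ac,
  ∂ace = ce − ae + ac.
As a 12×8 matrix over Z this has rank 7, with invariant factors (1,1,1,1,1,1,1).

Reading off H_k = ker ∂_k / im ∂_{k+1}:

  H_0: rank C_0 − rank ∂_1 = 6 − 5 = 1, and the invariant factors of ∂_1 are all 1, so H_0 ≅ Z.
  H_1: rank ker ∂_1 − rank ∂_2 = (12 − 5) − 7 = 0, and the invariant factors of ∂_2 are all 1, so H_1 ≅ 0.
  H_2: rank ker ∂_2 − rank ∂_3 = (8 − 7) − 0 = 1, and there is no ∂_3, so H_2 ≅ Z.

As a check, the Euler characteristic is 6 − 12 + 8 = 2, which agrees with 1 − 0 + 1 = 2.

H_0 ≅ Z,  H_1 = 0,  H_2 ≅ Z.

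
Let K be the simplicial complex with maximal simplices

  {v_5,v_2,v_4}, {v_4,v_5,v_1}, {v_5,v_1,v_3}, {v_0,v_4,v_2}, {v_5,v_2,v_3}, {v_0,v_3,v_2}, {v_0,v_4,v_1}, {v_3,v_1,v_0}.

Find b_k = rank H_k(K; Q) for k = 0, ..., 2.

b_0 = 1, b_1 = 0, b_2 = 1.

K has 6 vertices, 12 edges, 8 triangles.
rank ∂_0 = 0, rank ∂_1 = 5 ⇒ b_0 = 6 − 0 − 5 = 1; all invariant factors of ∂_1 are 1 so no torsion. So H_0 ≅ Z.
rank ∂_1 = 5, rank ∂_2 = 7 ⇒ b_1 = 12 − 5 − 7 = 0; all invariant factors of ∂_2 are 1 so no torsion. So H_1 ≅ 0.
rank ∂_2 = 7, rank ∂_3 = 0 ⇒ b_2 = 8 − 7 − 0 = 1. So H_2 ≅ Z.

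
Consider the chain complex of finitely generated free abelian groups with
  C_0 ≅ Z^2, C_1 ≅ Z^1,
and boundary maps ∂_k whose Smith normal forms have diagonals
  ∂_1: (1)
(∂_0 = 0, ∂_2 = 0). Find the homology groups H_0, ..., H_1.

H_0: b_0 = 2 − 0 − 1 = 1; torsion from ∂_1 factors > 1: none. So H_0 = Z.
H_1: b_1 = 1 − 1 − 0 = 0; torsion from ∂_2 factors > 1: none. So H_1 = 0.

H_0 = Z,  H_1 = 0.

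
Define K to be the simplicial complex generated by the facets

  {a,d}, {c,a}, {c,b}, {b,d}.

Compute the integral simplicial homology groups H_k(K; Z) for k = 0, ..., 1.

H_0 = Z,  H_1 = Z.

K has 4 vertices, 4 edges.
rank ∂_0 = 0, rank ∂_1 = 3 ⇒ b_0 = 4 − 0 − 3 = 1; all invariant factors of ∂_1 are 1 so no torsion. So H_0 = Z.
rank ∂_1 = 3, rank ∂_2 = 0 ⇒ b_1 = 4 − 3 − 0 = 1. So H_1 = Z.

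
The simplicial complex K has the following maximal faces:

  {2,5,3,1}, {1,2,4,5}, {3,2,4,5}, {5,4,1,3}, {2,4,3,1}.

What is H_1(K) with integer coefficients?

H_1 = 0.

Take the total order 1 < 2 < 3 < 4 < 5 on the vertex set. Then K (dimension 3) consists of the simplices:

  0-simplices (5): [1], [2], [3], [4], [5]
  1-simplices (10): [1,2], [1,3], [1,4], [1,5], [2,3], [2,4], [2,5], [3,4], [3,5], [4,5]
  2-simplices (10): [1,2,3], [1,2,4], [1,2,5], [1,3,4], [1,3,5], [1,4,5], [2,3,4], [2,3,5], [2,4,5], [3,4,5]
  3-simplices (5): [1,2,3,4], [1,2,3,5], [1,2,4,5], [1,3,4,5], [2,3,4,5]

giving chain groups C_0 ≅ Z^5, C_1 ≅ Z^10, C_2 ≅ Z^10, C_3 ≅ Z^5.

The boundary map ∂_1: C_1 → C_0 maps an edge to its endpoints' difference, ∂[p,q] = q − p. For instance
  ∂[3,5] = [5] − [3].
The resulting 5×10 matrix has rank 4, and its Smith normal form has invariant factors (1,1,1,1).

The boundary map ∂_2: C_2 → C_1 sends each 2-simplex [p,q,r] to [q,r] − [p,r] + [p,q]. For instance
  ∂[1,2,3] = [2,3] − [1,3] + [1,2],
  ∂[3,4,5] = [4,5] − [3,5] + [3,4].
The 10×10 boundary matrix has rank 6 and Smith normal form diag(1,1,1,1,1,1).

∂_3: C_3 → C_2 sends each 3-simplex σ to the alternating sum Σ_i (−1)^i (σ with its i-th vertex removed). For instance
  ∂[1,2,3,4] = [2,3,4] − [1,3,4] + [1,2,4] − [1,2,3],
  ∂[1,2,4,5] = [2,4,5] − [1,4,5] + [1,2,5] − [1,2,4].
The resulting 10×5 matrix has rank 4, and its Smith normal form has invariant factors (1,1,1,1).

Reading off H_k = ker ∂_k / im ∂_{k+1}:

  H_1: rank ker ∂_1 − rank ∂_2 = (10 − 4) − 6 = 0, and the invariant factors of ∂_2 are all 1, so H_1 ≅ 0.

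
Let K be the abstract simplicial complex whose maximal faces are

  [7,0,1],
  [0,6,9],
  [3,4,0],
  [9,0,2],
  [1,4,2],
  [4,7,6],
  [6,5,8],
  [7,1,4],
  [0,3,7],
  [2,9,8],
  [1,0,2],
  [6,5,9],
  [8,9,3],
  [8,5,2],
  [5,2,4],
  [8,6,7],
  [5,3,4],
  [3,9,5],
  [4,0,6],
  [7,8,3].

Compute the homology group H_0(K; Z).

H_0 ≅ Z.

K has 10 vertices, 30 edges, 20 triangles.
rank ∂_0 = 0, rank ∂_1 = 9 ⇒ b_0 = 10 − 0 − 9 = 1; all invariant factors of ∂_1 are 1 so no torsion. So H_0 = Z.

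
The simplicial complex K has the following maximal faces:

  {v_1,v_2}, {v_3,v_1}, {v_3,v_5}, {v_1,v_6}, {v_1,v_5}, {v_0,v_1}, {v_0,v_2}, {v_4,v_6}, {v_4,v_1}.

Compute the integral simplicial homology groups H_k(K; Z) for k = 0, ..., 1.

Order the vertices as v_0 < v_1 < v_2 < v_3 < v_4 < v_5 < v_6. Listing each simplex with vertices in this order, K has dimension 1 with simplices:

  0-simplices (7): [v_0], [v_1], [v_2], [v_3], [v_4], [v_5], [v_6]
  1-simplices (9): [v_0,v_1], [v_0,v_2], [v_1,v_2], [v_1,v_3], [v_1,v_4], [v_1,v_5], [v_1,v_6], [v_3,v_5], [v_4,v_6]

giving chain groups C_0 ≅ Z^7, C_1 ≅ Z^9.

∂_1: C_1 → C_0 sends each edge [p,q] (with p < q) to q − p. For instance
  ∂[v_1,v_3] = [v_3] − [v_1].
This gives a 7×9 integer matrix of rank 6; reducing to Smith normal form yields diagonal entries (1,1,1,1,1,1).

Computing H_k = (kernel of ∂_k) / (image of ∂_{k+1}):

  H_0: rank C_0 − rank ∂_1 = 7 − 6 = 1, and the invariant factors of ∂_1 are all 1, so H_0 = Z.
  H_1: rank ker ∂_1 − rank ∂_2 = (9 − 6) − 0 = 3, and there is no ∂_2, so H_1 = Z^3.

H_0 = Z,  H_1 = Z^3.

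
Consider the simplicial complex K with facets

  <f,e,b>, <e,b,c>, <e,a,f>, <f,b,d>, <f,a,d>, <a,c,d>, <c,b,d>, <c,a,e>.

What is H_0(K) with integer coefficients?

H_0 = Z.

We work with the vertex ordering a < b < c < d < e < f. The simplices of K, each written with vertices in increasing order, are:

  0-simplices (6): a, b, c, d, e, f
  1-simplices (12): ac, ad, ae, af, bc, bd, be, bf, cd, ce, df, ef
  2-simplices (8): acd, ace, adf, aef, bcd, bce, bdf, bef

giving chain groups C_0 ≅ Z^6, C_1 ≅ Z^12, C_2 ≅ Z^8.

Boundary ∂_1: C_1 → C_0 sends each edge [p,q] (with p < q) to q − p. For instance
  ∂ac = c − a.
As a 6×12 matrix over Z this has rank 5, with invariant factors (1,1,1,1,1).

The boundary map ∂_2: C_2 → C_1 maps a triangle to the signed sum of its edges. For instance
  ∂ace = ce − ae + ac,
  ∂bdf = df − bf + bd.
The resulting 12×8 matrix has rank 7, and its Smith normal form has invariant factors (1,1,1,1,1,1,1).

Reading off H_k = ker ∂_k / im ∂_{k+1}:

  H_0: rank C_0 − rank ∂_1 = 6 − 5 = 1, and the invariant factors of ∂_1 are all 1, so H_0 = Z.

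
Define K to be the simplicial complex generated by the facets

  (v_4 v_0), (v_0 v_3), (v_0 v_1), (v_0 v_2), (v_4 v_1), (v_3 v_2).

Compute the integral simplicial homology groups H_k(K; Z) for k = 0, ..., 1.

We work with the vertex ordering v_0 < v_1 < v_2 < v_3 < v_4. The simplices of K, each written with vertices in increasing order, are:

  0-simplices (5): [v_0], [v_1], [v_2], [v_3], [v_4]
  1-simplices (6): [v_0,v_1], [v_0,v_2], [v_0,v_3], [v_0,v_4], [v_1,v_4], [v_2,v_3]

Hence C_0 ≅ Z^5, C_1 ≅ Z^6.

∂_1: C_1 → C_0 is given by ∂[p,q] = [q] − [p]. For instance
  ∂[v_1,v_4] = [v_4] − [v_1].
This gives a 5×6 integer matrix of rank 4; reducing to Smith normal form yields diagonal entries (1,1,1,1).

From H_k ≅ ker(∂_k) / im(∂_{k+1}) we obtain:

  H_0: rank C_0 − rank ∂_1 = 5 − 4 = 1, and the invariant factors of ∂_1 are all 1, so H_0 ≅ Z.
  H_1: rank ker ∂_1 − rank ∂_2 = (6 − 4) − 0 = 2, and there is no ∂_2, so H_1 ≅ Z^2.

As a check, the Euler characteristic is 5 − 6 = -1, which agrees with 1 − 2 = -1.

H_0 = Z,  H_1 = Z^2.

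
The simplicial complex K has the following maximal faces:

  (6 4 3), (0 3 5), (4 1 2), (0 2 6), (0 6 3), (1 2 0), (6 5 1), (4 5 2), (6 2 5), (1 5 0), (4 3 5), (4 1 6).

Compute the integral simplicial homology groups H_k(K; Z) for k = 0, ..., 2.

We work with the vertex ordering 0 < 1 < 2 < 3 < 4 < 5 < 6. The simplices of K, each written with vertices in increasing order, are:

  0-simplices (7): [0], [1], [2], [3], [4], [5], [6]
  1-simplices (18): [0,1], [0,2], [0,3], [0,5], [0,6], [1,2], [1,4], [1,5], [1,6], [2,4], [2,5], [2,6], [3,4], [3,5], [3,6], [4,5], [4,6], [5,6]
  2-simplices (12): [0,1,2], [0,1,5], [0,2,6], [0,3,5], [0,3,6], [1,2,4], [1,4,6], [1,5,6], [2,4,5], [2,5,6], [3,4,5], [3,4,6]

giving chain groups C_0 ≅ Z^7, C_1 ≅ Z^18, C_2 ≅ Z^12.

Boundary ∂_1: C_1 → C_0 sends each edge [p,q] (with p < q) to q − p.
This gives a 7×18 integer matrix of rank 6; reducing to Smith normal form yields diagonal entries (1,1,1,1,1,1).

Boundary ∂_2: C_2 → C_1 acts by ∂[p,q,r] = [q,r] − [p,r] + [p,q]. For instance
  ∂[2,5,6] = [5,6] − [2,6] + [2,5],
  ∂[1,5,6] = [5,6] − [1,6] + [1,5].
The 18×12 boundary matrix has rank 12 and Smith normal form diag(1,1,1,1,1,1,1,1,1,1,1,2).

Now H_k = ker ∂_k / im ∂_{k+1}, so:

  H_0: rank C_0 − rank ∂_1 = 7 − 6 = 1, and the invariant factors of ∂_1 are all 1, so H_0 ≅ Z.
  H_1: rank ker ∂_1 − rank ∂_2 = (18 − 6) − 12 = 0, and ∂_2 has invariant factor 2 > 1, so H_1 ≅ Z_2.
  H_2: rank ker ∂_2 − rank ∂_3 = (12 − 12) − 0 = 0, and there is no ∂_3, so H_2 ≅ 0.

H_0 ≅ Z,  H_1 ≅ Z_2,  H_2 = 0.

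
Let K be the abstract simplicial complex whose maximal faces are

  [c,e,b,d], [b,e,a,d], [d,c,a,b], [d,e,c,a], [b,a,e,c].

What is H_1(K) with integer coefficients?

Fix the vertex order a < b < c < d < e and write every simplex with vertices in increasing order. Then dim K = 3 and the simplices of K are:

  0-simplices (5): a, b, c, d, e
  1-simplices (10): ab, ac, ad, ae, bc, bd, be, cd, ce, de
  2-simplices (10): abc, abd, abe, acd, ace, ade, bcd, bce, bde, cde
  3-simplices (5): abcd, abce, abde, acde, bcde

so the chain groups are C_0 ≅ Z^5, C_1 ≅ Z^10, C_2 ≅ Z^10, C_3 ≅ Z^5.

∂_1: C_1 → C_0 maps an edge to its endpoints' difference, ∂[p,q] = q − p. For instance
  ∂bd = d − b.
As a 5×10 matrix over Z this has rank 4, with invariant factors (1,1,1,1).

∂_2: C_2 → C_1 maps a triangle to the signed sum of its edges. For instance
  ∂abd = bd − ad + ab,
  ∂bcd = cd − bd + bc.
As a 10×10 matrix over Z this has rank 6, with invariant factors (1,1,1,1,1,1).

∂_3: C_3 → C_2 sends each 3-simplex σ to the alternating sum Σ_i (−1)^i (σ with its i-th vertex removed). For instance
  ∂acde = cde − ade + ace − acd,
  ∂abcd = bcd − acd + abd − abc.
As a 10×5 matrix over Z this has rank 4, with invariant factors (1,1,1,1).

Computing H_k = (kernel of ∂_k) / (image of ∂_{k+1}):

  H_1: rank ker ∂_1 − rank ∂_2 = (10 − 4) − 6 = 0, and the invariant factors of ∂_2 are all 1, so H_1 ≅ 0.

H_1 = 0.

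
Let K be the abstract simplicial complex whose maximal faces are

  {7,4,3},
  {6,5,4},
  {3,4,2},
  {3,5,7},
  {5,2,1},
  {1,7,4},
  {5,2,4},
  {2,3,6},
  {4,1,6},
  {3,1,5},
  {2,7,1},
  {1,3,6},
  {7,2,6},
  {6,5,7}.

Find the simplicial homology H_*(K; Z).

H_0 = Z,  H_1 = Z^2,  H_2 = Z.

Take the total order 1 < 2 < 3 < 4 < 5 < 6 < 7 on the vertex set. Then K (dimension 2) consists of the simplices:

  0-simplices (7): [1], [2], [3], [4], [5], [6], [7]
  1-simplices (21): [1,2], [1,3], [1,4], [1,5], [1,6], [1,7], [2,3], [2,4], [2,5], [2,6], [2,7], [3,4], [3,5], [3,6], [3,7], [4,5], [4,6], [4,7], [5,6], [5,7], [6,7]
  2-simplices (14): [1,2,5], [1,2,7], [1,3,5], [1,3,6], [1,4,6], [1,4,7], [2,3,4], [2,3,6], [2,4,5], [2,6,7], [3,4,7], [3,5,7], [4,5,6], [5,6,7]

giving chain groups C_0 ≅ Z^7, C_1 ≅ Z^21, C_2 ≅ Z^14.

Boundary ∂_1: C_1 → C_0 maps an edge to its endpoints' difference, ∂[p,q] = q − p. For instance
  ∂[3,6] = [6] − [3].
As a 7×21 matrix over Z this has rank 6, with invariant factors (1,1,1,1,1,1).

∂_2: C_2 → C_1 maps a triangle to the signed sum of its edges. For instance
  ∂[1,3,5] = [3,5] − [1,5] + [1,3],
  ∂[1,3,6] = [3,6] − [1,6] + [1,3].
This gives a 21×14 integer matrix of rank 13; reducing to Smith normal form yields diagonal entries (1,1,1,1,1,1,1,1,1,1,1,1,1).

Computing H_k = (kernel of ∂_k) / (image of ∂_{k+1}):

  H_0: rank C_0 − rank ∂_1 = 7 − 6 = 1, and the invariant factors of ∂_1 are all 1, so H_0 ≅ Z.
  H_1: rank ker ∂_1 − rank ∂_2 = (21 − 6) − 13 = 2, and the invariant factors of ∂_2 are all 1, so H_1 ≅ Z^2.
  H_2: rank ker ∂_2 − rank ∂_3 = (14 − 13) − 0 = 1, and there is no ∂_3, so H_2 ≅ Z.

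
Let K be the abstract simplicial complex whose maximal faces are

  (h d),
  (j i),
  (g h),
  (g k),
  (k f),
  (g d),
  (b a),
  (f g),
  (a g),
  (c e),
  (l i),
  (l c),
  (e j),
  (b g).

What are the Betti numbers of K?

b_0 = 2, b_1 = 4.

Fix the vertex order a < b < c < d < e < f < g < h < i < j < k < l and write every simplex with vertices in increasing order. Then dim K = 1 and the simplices of K are:

  0-simplices (12): a, b, c, d, e, f, g, h, i, j, k, l
  1-simplices (14): ab, ag, bg, ce, cl, dg, dh, ej, fg, fk, gh, gk, ij, il

giving chain groups C_0 ≅ Z^12, C_1 ≅ Z^14.

∂_1: C_1 → C_0 is given by ∂[p,q] = [q] − [p]. For instance
  ∂cl = l − c.
As a 12×14 matrix over Z this has rank 10, with invariant factors (1,1,1,1,1,1,1,1,1,1).

Computing H_k = (kernel of ∂_k) / (image of ∂_{k+1}):

  H_0: rank C_0 − rank ∂_1 = 12 − 10 = 2, and the invariant factors of ∂_1 are all 1, so H_0 = Z^2.
  H_1: rank ker ∂_1 − rank ∂_2 = (14 − 10) − 0 = 4, and there is no ∂_2, so H_1 = Z^4.

As a check, the Euler characteristic is 12 − 14 = -2, which agrees with 2 − 4 = -2.

Hence the Betti numbers are b_0 = 2, b_1 = 4.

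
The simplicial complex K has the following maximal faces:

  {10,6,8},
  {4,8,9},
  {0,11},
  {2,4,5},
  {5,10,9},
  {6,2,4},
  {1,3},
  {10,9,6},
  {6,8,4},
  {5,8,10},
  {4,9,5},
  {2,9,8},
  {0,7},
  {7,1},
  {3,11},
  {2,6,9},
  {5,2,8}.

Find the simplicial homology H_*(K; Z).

Fix the vertex order 0 < 1 < 2 < 3 < 4 < 5 < 6 < 7 < 8 < 9 < 10 < 11 and write every simplex with vertices in increasing order. Then dim K = 2 and the simplices of K are:

  0-simplices (12): [0], [1], [2], [3], [4], [5], [6], [7], [8], [9], [10], [11]
  1-simplices (23): (23 of them)
  2-simplices (12): [2,4,5], [2,4,6], [2,5,8], [2,6,9], [2,8,9], [4,5,9], [4,6,8], [4,8,9], [5,8,10], [5,9,10], [6,8,10], [6,9,10]

so the chain groups are C_0 ≅ Z^12, C_1 ≅ Z^23, C_2 ≅ Z^12.

∂_1: C_1 → C_0 is given by ∂[p,q] = [q] − [p].
The 12×23 boundary matrix has rank 10 and Smith normal form diag(1,1,1,1,1,1,1,1,1,1).

∂_2: C_2 → C_1 sends each 2-simplex [p,q,r] to [q,r] − [p,r] + [p,q]. For instance
  ∂[2,8,9] = [8,9] − [2,9] + [2,8],
  ∂[2,6,9] = [6,9] − [2,9] + [2,6].
The resulting 23×12 matrix has rank 12, and its Smith normal form has invariant factors (1,1,1,1,1,1,1,1,1,1,1,2).

From H_k ≅ ker(∂_k) / im(∂_{k+1}) we obtain:

  H_0: rank C_0 − rank ∂_1 = 12 − 10 = 2, and the invariant factors of ∂_1 are all 1, so H_0 ≅ Z^2.
  H_1: rank ker ∂_1 − rank ∂_2 = (23 − 10) − 12 = 1, and ∂_2 has invariant factor 2 > 1, so H_1 ≅ Z ⊕ Z/2.
  H_2: rank ker ∂_2 − rank ∂_3 = (12 − 12) − 0 = 0, and there is no ∂_3, so H_2 ≅ 0.

H_0 = Z^2,  H_1 = Z ⊕ Z/2,  H_2 = 0.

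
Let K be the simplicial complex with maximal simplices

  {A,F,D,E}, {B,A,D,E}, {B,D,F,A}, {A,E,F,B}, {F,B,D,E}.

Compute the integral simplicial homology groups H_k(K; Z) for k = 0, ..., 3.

H_0 = Z,  H_1 = 0,  H_2 = 0,  H_3 = Z.

Fix the vertex order A < B < D < E < F and write every simplex with vertices in increasing order. Then dim K = 3 and the simplices of K are:

  0-simplices (5): A, B, D, E, F
  1-simplices (10): AB, AD, AE, AF, BD, BE, BF, DE, DF, EF
  2-simplices (10): ABD, ABE, ABF, ADE, ADF, AEF, BDE, BDF, BEF, DEF
  3-simplices (5): ABDE, ABDF, ABEF, ADEF, BDEF

giving chain groups C_0 ≅ Z^5, C_1 ≅ Z^10, C_2 ≅ Z^10, C_3 ≅ Z^5.

Boundary ∂_1: C_1 → C_0 sends each edge [p,q] (with p < q) to q − p. For instance
  ∂BD = D − B.
The resulting 5×10 matrix has rank 4, and its Smith normal form has invariant factors (1,1,1,1).

The boundary map ∂_2: C_2 → C_1 acts by ∂[p,q,r] = [q,r] − [p,r] + [p,q]. For instance
  ∂BEF = EF − BF + BE,
  ∂ABF = BF − AF + AB.
The 10×10 boundary matrix has rank 6 and Smith normal form diag(1,1,1,1,1,1).

The boundary map ∂_3: C_3 → C_2 sends each 3-simplex σ to the alternating sum Σ_i (−1)^i (σ with its i-th vertex removed). For instance
  ∂ABDF = BDF − ADF + ABF − ABD,
  ∂BDEF = DEF − BEF + BDF − BDE.
The resulting 10×5 matrix has rank 4, and its Smith normal form has invariant factors (1,1,1,1).

Computing H_k = (kernel of ∂_k) / (image of ∂_{k+1}):

  H_0: rank C_0 − rank ∂_1 = 5 − 4 = 1, and the invariant factors of ∂_1 are all 1, so H_0 ≅ Z.
  H_1: rank ker ∂_1 − rank ∂_2 = (10 − 4) − 6 = 0, and the invariant factors of ∂_2 are all 1, so H_1 ≅ 0.
  H_2: rank ker ∂_2 − rank ∂_3 = (10 − 6) − 4 = 0, and the invariant factors of ∂_3 are all 1, so H_2 ≅ 0.
  H_3: rank ker ∂_3 − rank ∂_4 = (5 − 4) − 0 = 1, and there is no ∂_4, so H_3 ≅ Z.

As a check, the Euler characteristic is 5 − 10 + 10 − 5 = 0, which agrees with 1 − 0 + 0 − 1 = 0.
(K is a triangulation of the 3-sphere S^3.)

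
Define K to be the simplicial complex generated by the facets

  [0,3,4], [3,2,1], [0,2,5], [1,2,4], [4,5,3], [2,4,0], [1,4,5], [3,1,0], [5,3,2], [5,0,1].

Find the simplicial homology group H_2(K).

H_2 ≅ 0.

Order the vertices as 0 < 1 < 2 < 3 < 4 < 5. Listing each simplex with vertices in this order, K has dimension 2 with simplices:

  0-simplices (6): [0], [1], [2], [3], [4], [5]
  1-simplices (15): [0,1], [0,2], [0,3], [0,4], [0,5], [1,2], [1,3], [1,4], [1,5], [2,3], [2,4], [2,5], [3,4], [3,5], [4,5]
  2-simplices (10): [0,1,3], [0,1,5], [0,2,4], [0,2,5], [0,3,4], [1,2,3], [1,2,4], [1,4,5], [2,3,5], [3,4,5]

giving chain groups C_0 ≅ Z^6, C_1 ≅ Z^15, C_2 ≅ Z^10.

The boundary map ∂_1: C_1 → C_0 sends each edge [p,q] (with p < q) to q − p. For instance
  ∂[2,5] = [5] − [2].
The resulting 6×15 matrix has rank 5, and its Smith normal form has invariant factors (1,1,1,1,1).

∂_2: C_2 → C_1 maps a triangle to the signed sum of its edges. For instance
  ∂[0,2,4] = [2,4] − [0,4] + [0,2],
  ∂[2,3,5] = [3,5] − [2,5] + [2,3].
This gives a 15×10 integer matrix of rank 10; reducing to Smith normal form yields diagonal entries (1,1,1,1,1,1,1,1,1,2).

Now H_k = ker ∂_k / im ∂_{k+1}, so:

  H_2: rank ker ∂_2 − rank ∂_3 = (10 − 10) − 0 = 0, and there is no ∂_3, so H_2 ≅ 0.

(K is a triangulation of the real projective plane RP^2.)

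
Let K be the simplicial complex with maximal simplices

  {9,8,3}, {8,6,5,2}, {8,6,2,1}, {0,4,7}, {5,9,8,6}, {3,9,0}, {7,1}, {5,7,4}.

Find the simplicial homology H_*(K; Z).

H_0 ≅ Z,  H_1 ≅ Z^2,  H_2 = 0,  H_3 = 0.

K has 10 vertices, 22 edges, 14 triangles, 3 3-simplices.
rank ∂_0 = 0, rank ∂_1 = 9 ⇒ b_0 = 10 − 0 − 9 = 1; all invariant factors of ∂_1 are 1 so no torsion. So H_0 ≅ Z.
rank ∂_1 = 9, rank ∂_2 = 11 ⇒ b_1 = 22 − 9 − 11 = 2; all invariant factors of ∂_2 are 1 so no torsion. So H_1 ≅ Z^2.
rank ∂_2 = 11, rank ∂_3 = 3 ⇒ b_2 = 14 − 11 − 3 = 0; all invariant factors of ∂_3 are 1 so no torsion. So H_2 ≅ 0.
rank ∂_3 = 3, rank ∂_4 = 0 ⇒ b_3 = 3 − 3 − 0 = 0. So H_3 ≅ 0.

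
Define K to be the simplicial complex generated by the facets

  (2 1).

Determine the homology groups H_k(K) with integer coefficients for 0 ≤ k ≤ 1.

K has 2 vertices, 1 edge.
rank ∂_0 = 0, rank ∂_1 = 1 ⇒ b_0 = 2 − 0 − 1 = 1; all invariant factors of ∂_1 are 1 so no torsion. So H_0 = Z.
rank ∂_1 = 1, rank ∂_2 = 0 ⇒ b_1 = 1 − 1 − 0 = 0. So H_1 = 0.

H_0 = Z,  H_1 = 0.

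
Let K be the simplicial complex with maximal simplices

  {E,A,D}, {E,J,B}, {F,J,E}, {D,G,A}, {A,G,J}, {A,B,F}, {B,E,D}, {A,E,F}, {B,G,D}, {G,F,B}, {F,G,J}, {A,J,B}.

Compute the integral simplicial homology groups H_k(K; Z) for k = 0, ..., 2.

H_0 = Z,  H_1 = Z/2,  H_2 = 0.

K has 7 vertices, 18 edges, 12 triangles.
rank ∂_0 = 0, rank ∂_1 = 6 ⇒ b_0 = 7 − 0 − 6 = 1; all invariant factors of ∂_1 are 1 so no torsion. So H_0 = Z.
rank ∂_1 = 6, rank ∂_2 = 12 ⇒ b_1 = 18 − 6 − 12 = 0; ∂_2 has invariant factor(s) [2] giving torsion. So H_1 = Z/2.
rank ∂_2 = 12, rank ∂_3 = 0 ⇒ b_2 = 12 − 12 − 0 = 0. So H_2 = 0.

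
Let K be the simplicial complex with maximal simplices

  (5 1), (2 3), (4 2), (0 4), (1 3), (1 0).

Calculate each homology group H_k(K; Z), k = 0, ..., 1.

Take the total order 0 < 1 < 2 < 3 < 4 < 5 on the vertex set. Then K (dimension 1) consists of the simplices:

  0-simplices (6): [0], [1], [2], [3], [4], [5]
  1-simplices (6): [0,1], [0,4], [1,3], [1,5], [2,3], [2,4]

Hence C_0 ≅ Z^6, C_1 ≅ Z^6.

Boundary ∂_1: C_1 → C_0 maps an edge to its endpoints' difference, ∂[p,q] = q − p.
The resulting 6×6 matrix has rank 5, and its Smith normal form has invariant factors (1,1,1,1,1).

From H_k ≅ ker(∂_k) / im(∂_{k+1}) we obtain:

  H_0: rank C_0 − rank ∂_1 = 6 − 5 = 1, and the invariant factors of ∂_1 are all 1, so H_0 = Z.
  H_1: rank ker ∂_1 − rank ∂_2 = (6 − 5) − 0 = 1, and there is no ∂_2, so H_1 = Z.

H_0 ≅ Z,  H_1 ≅ Z.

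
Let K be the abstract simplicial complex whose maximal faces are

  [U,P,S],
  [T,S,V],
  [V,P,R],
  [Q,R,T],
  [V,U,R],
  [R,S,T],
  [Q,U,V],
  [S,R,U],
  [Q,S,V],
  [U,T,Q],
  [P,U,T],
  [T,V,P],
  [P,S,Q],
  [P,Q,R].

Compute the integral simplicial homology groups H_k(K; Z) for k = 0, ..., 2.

Order the vertices as P < Q < R < S < T < U < V. Listing each simplex with vertices in this order, K has dimension 2 with simplices:

  0-simplices (7): P, Q, R, S, T, U, V
  1-simplices (21): PQ, PR, PS, PT, PU, PV, QR, QS, QT, QU, QV, RS, RT, RU, RV, ST, SU, SV, TU, TV, UV
  2-simplices (14): PQR, PQS, PRV, PSU, PTU, PTV, QRT, QSV, QTU, QUV, RST, RSU, RUV, STV

so the chain groups are C_0 ≅ Z^7, C_1 ≅ Z^21, C_2 ≅ Z^14.

The boundary map ∂_1: C_1 → C_0 maps an edge to its endpoints' difference, ∂[p,q] = q − p. For instance
  ∂QR = R − Q.
The 7×21 boundary matrix has rank 6 and Smith normal form diag(1,1,1,1,1,1).

The boundary map ∂_2: C_2 → C_1 maps a triangle to the signed sum of its edges. For instance
  ∂RSU = SU − RU + RS,
  ∂PQS = QS − PS + PQ.
The resulting 21×14 matrix has rank 13, and its Smith normal form has invariant factors (1,1,1,1,1,1,1,1,1,1,1,1,1).

Reading off H_k = ker ∂_k / im ∂_{k+1}:

  H_0: rank C_0 − rank ∂_1 = 7 − 6 = 1, and the invariant factors of ∂_1 are all 1, so H_0 ≅ Z.
  H_1: rank ker ∂_1 − rank ∂_2 = (21 − 6) − 13 = 2, and the invariant factors of ∂_2 are all 1, so H_1 ≅ Z^2.
  H_2: rank ker ∂_2 − rank ∂_3 = (14 − 13) − 0 = 1, and there is no ∂_3, so H_2 ≅ Z.

As a check, the Euler characteristic is 7 − 21 + 14 = 0, which agrees with 1 − 2 + 1 = 0.

H_0 ≅ Z,  H_1 ≅ Z^2,  H_2 ≅ Z.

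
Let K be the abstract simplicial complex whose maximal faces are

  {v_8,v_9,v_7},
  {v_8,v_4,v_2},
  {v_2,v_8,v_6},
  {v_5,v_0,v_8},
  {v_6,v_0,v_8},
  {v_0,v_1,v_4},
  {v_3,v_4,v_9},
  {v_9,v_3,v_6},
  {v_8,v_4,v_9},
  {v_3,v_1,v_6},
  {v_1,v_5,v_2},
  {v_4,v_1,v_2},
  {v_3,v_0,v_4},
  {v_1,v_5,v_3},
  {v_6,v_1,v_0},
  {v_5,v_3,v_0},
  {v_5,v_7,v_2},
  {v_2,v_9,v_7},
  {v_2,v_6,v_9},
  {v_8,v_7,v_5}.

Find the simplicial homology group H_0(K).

H_0 = Z.

K has 10 vertices, 30 edges, 20 triangles.
rank ∂_0 = 0, rank ∂_1 = 9 ⇒ b_0 = 10 − 0 − 9 = 1; all invariant factors of ∂_1 are 1 so no torsion. So H_0 = Z.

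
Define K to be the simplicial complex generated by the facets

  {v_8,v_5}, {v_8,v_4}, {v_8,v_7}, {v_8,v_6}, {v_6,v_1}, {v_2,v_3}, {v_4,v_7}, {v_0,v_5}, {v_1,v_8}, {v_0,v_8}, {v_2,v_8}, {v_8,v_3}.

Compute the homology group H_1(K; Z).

Fix the vertex order v_0 < v_1 < v_2 < v_3 < v_4 < v_5 < v_6 < v_7 < v_8 and write every simplex with vertices in increasing order. Then dim K = 1 and the simplices of K are:

  0-simplices (9): [v_0], [v_1], [v_2], [v_3], [v_4], [v_5], [v_6], [v_7], [v_8]
  1-simplices (12): [v_0,v_5], [v_0,v_8], [v_1,v_6], [v_1,v_8], [v_2,v_3], [v_2,v_8], [v_3,v_8], [v_4,v_7], [v_4,v_8], [v_5,v_8], [v_6,v_8], [v_7,v_8]

giving chain groups C_0 ≅ Z^9, C_1 ≅ Z^12.

Boundary ∂_1: C_1 → C_0 sends each edge [p,q] (with p < q) to q − p.
The 9×12 boundary matrix has rank 8 and Smith normal form diag(1,1,1,1,1,1,1,1).

Now H_k = ker ∂_k / im ∂_{k+1}, so:

  H_1: rank ker ∂_1 − rank ∂_2 = (12 − 8) − 0 = 4, and there is no ∂_2, so H_1 = Z^4.

H_1 = Z^4.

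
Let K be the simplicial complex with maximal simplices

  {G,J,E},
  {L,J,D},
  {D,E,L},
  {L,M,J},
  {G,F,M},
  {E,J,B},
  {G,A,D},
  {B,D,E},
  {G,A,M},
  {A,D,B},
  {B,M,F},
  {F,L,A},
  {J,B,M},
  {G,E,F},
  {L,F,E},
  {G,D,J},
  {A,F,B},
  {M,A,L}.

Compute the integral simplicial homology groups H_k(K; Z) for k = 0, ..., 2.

Order the vertices as A < B < D < E < F < G < J < L < M. Listing each simplex with vertices in this order, K has dimension 2 with simplices:

  0-simplices (9): A, B, D, E, F, G, J, L, M
  1-simplices (27): AB, AD, AF, AG, AL, AM, BD, BE, BF, BJ, BM, DE, DG, DJ, DL, EF, EG, EJ, EL, FG, FL, FM, GJ, GM, JL, JM, LM
  2-simplices (18): ABD, ABF, ADG, AFL, AGM, ALM, BDE, BEJ, BFM, BJM, DEL, DGJ, DJL, EFG, EFL, EGJ, FGM, JLM

Hence C_0 ≅ Z^9, C_1 ≅ Z^27, C_2 ≅ Z^18.

Boundary ∂_1: C_1 → C_0 sends each edge [p,q] (with p < q) to q − p. For instance
  ∂BF = F − B.
This gives a 9×27 integer matrix of rank 8; reducing to Smith normal form yields diagonal entries (1,1,1,1,1,1,1,1).

The boundary map ∂_2: C_2 → C_1 acts by ∂[p,q,r] = [q,r] − [p,r] + [p,q]. For instance
  ∂ALM = LM − AM + AL,
  ∂JLM = LM − JM + JL.
The 27×18 boundary matrix has rank 18 and Smith normal form diag(1,1,1,1,1,1,1,1,1,1,1,1,1,1,1,1,1,2).

From H_k ≅ ker(∂_k) / im(∂_{k+1}) we obtain:

  H_0: rank C_0 − rank ∂_1 = 9 − 8 = 1, and the invariant factors of ∂_1 are all 1, so H_0 ≅ Z.
  H_1: rank ker ∂_1 − rank ∂_2 = (27 − 8) − 18 = 1, and ∂_2 has invariant factor 2 > 1, so H_1 ≅ Z ⊕ Z/2Z.
  H_2: rank ker ∂_2 − rank ∂_3 = (18 − 18) − 0 = 0, and there is no ∂_3, so H_2 ≅ 0.

(K is a triangulation of the Klein bottle.)

H_0 = Z,  H_1 = Z ⊕ Z/2Z,  H_2 = 0.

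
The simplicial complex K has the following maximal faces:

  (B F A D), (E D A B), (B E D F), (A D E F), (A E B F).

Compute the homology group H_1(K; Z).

K has 5 vertices, 10 edges, 10 triangles, 5 3-simplices.
rank ∂_1 = 4, rank ∂_2 = 6 ⇒ b_1 = 10 − 4 − 6 = 0; all invariant factors of ∂_2 are 1 so no torsion. So H_1 = 0.

H_1 = 0.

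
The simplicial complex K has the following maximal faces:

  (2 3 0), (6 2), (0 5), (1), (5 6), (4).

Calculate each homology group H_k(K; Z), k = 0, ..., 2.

H_0 ≅ Z^3,  H_1 ≅ Z,  H_2 = 0.

Fix the vertex order 0 < 1 < 2 < 3 < 4 < 5 < 6 and write every simplex with vertices in increasing order. Then dim K = 2 and the simplices of K are:

  0-simplices (7): [0], [1], [2], [3], [4], [5], [6]
  1-simplices (6): [0,2], [0,3], [0,5], [2,3], [2,6], [5,6]
  2-simplices (1): [0,2,3]

so the chain groups are C_0 ≅ Z^7, C_1 ≅ Z^6, C_2 ≅ Z^1.

Boundary ∂_1: C_1 → C_0 sends each edge [p,q] (with p < q) to q − p.
This gives a 7×6 integer matrix of rank 4; reducing to Smith normal form yields diagonal entries (1,1,1,1).

The boundary map ∂_2: C_2 → C_1 maps a triangle to the signed sum of its edges. For instance
  ∂[0,2,3] = [2,3] − [0,3] + [0,2].
This gives a 6×1 integer matrix of rank 1; reducing to Smith normal form yields diagonal entries (1).

Now H_k = ker ∂_k / im ∂_{k+1}, so:

  H_0: rank C_0 − rank ∂_1 = 7 − 4 = 3, and the invariant factors of ∂_1 are all 1, so H_0 = Z^3.
  H_1: rank ker ∂_1 − rank ∂_2 = (6 − 4) − 1 = 1, and the invariant factors of ∂_2 are all 1, so H_1 = Z.
  H_2: rank ker ∂_2 − rank ∂_3 = (1 − 1) − 0 = 0, and there is no ∂_3, so H_2 = 0.

As a check, the Euler characteristic is 7 − 6 + 1 = 2, which agrees with 3 − 1 + 0 = 2.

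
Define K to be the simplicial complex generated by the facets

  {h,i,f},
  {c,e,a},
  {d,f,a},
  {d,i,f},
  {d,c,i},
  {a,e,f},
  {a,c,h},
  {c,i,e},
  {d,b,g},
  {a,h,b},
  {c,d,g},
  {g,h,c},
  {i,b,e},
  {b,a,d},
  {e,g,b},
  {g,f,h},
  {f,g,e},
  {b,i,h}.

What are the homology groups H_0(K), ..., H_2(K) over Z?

Take the total order a < b < c < d < e < f < g < h < i on the vertex set. Then K (dimension 2) consists of the simplices:

  0-simplices (9): a, b, c, d, e, f, g, h, i
  1-simplices (27): ab, ac, ad, ae, af, ah, bd, be, bg, bh, bi, cd, ce, cg, ch, ci, df, dg, di, ef, eg, ei, fg, fh, fi, gh, hi
  2-simplices (18): abd, abh, ace, ach, adf, aef, bdg, beg, bei, bhi, cdg, cdi, cei, cgh, dfi, efg, fgh, fhi

so the chain groups are C_0 ≅ Z^9, C_1 ≅ Z^27, C_2 ≅ Z^18.

Boundary ∂_1: C_1 → C_0 is given by ∂[p,q] = [q] − [p].
As a 9×27 matrix over Z this has rank 8, with invariant factors (1,1,1,1,1,1,1,1).

Boundary ∂_2: C_2 → C_1 sends each 2-simplex [p,q,r] to [q,r] − [p,r] + [p,q]. For instance
  ∂adf = df − af + ad,
  ∂abh = bh − ah + ab.
The resulting 27×18 matrix has rank 17, and its Smith normal form has invariant factors (1,1,1,1,1,1,1,1,1,1,1,1,1,1,1,1,1).

Reading off H_k = ker ∂_k / im ∂_{k+1}:

  H_0: rank C_0 − rank ∂_1 = 9 − 8 = 1, and the invariant factors of ∂_1 are all 1, so H_0 ≅ Z.
  H_1: rank ker ∂_1 − rank ∂_2 = (27 − 8) − 17 = 2, and the invariant factors of ∂_2 are all 1, so H_1 ≅ Z^2.
  H_2: rank ker ∂_2 − rank ∂_3 = (18 − 17) − 0 = 1, and there is no ∂_3, so H_2 ≅ Z.

(K is a triangulation of the torus T^2.)

H_0 = Z,  H_1 = Z^2,  H_2 = Z.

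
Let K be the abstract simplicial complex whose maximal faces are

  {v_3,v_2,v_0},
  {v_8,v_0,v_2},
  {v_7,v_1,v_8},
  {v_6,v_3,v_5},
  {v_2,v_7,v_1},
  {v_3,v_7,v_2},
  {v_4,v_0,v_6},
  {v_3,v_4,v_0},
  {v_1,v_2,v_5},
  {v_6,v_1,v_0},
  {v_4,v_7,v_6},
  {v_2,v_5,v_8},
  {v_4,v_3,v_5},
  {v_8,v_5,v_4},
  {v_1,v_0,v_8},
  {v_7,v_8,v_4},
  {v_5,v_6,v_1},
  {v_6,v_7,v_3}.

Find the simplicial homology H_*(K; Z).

We work with the vertex ordering v_0 < v_1 < v_2 < v_3 < v_4 < v_5 < v_6 < v_7 < v_8. The simplices of K, each written with vertices in increasing order, are:

  0-simplices (9): [v_0], [v_1], [v_2], [v_3], [v_4], [v_5], [v_6], [v_7], [v_8]
  1-simplices (27): (27 of them)
  2-simplices (18): (18 of them)

so the chain groups are C_0 ≅ Z^9, C_1 ≅ Z^27, C_2 ≅ Z^18.

∂_1: C_1 → C_0 sends each edge [p,q] (with p < q) to q − p. For instance
  ∂[v_0,v_6] = [v_6] − [v_0].
The 9×27 boundary matrix has rank 8 and Smith normal form diag(1,1,1,1,1,1,1,1).

The boundary map ∂_2: C_2 → C_1 acts by ∂[p,q,r] = [q,r] − [p,r] + [p,q]. For instance
  ∂[v_1,v_2,v_7] = [v_2,v_7] − [v_1,v_7] + [v_1,v_2],
  ∂[v_0,v_1,v_8] = [v_1,v_8] − [v_0,v_8] + [v_0,v_1].
This gives a 27×18 integer matrix of rank 18; reducing to Smith normal form yields diagonal entries (1,1,1,1,1,1,1,1,1,1,1,1,1,1,1,1,1,2).

From H_k ≅ ker(∂_k) / im(∂_{k+1}) we obtain:

  H_0: rank C_0 − rank ∂_1 = 9 − 8 = 1, and the invariant factors of ∂_1 are all 1, so H_0 = Z.
  H_1: rank ker ∂_1 − rank ∂_2 = (27 − 8) − 18 = 1, and ∂_2 has invariant factor 2 > 1, so H_1 = Z ⊕ Z/2.
  H_2: rank ker ∂_2 − rank ∂_3 = (18 − 18) − 0 = 0, and there is no ∂_3, so H_2 = 0.

H_0 = Z,  H_1 = Z ⊕ Z/2,  H_2 = 0.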